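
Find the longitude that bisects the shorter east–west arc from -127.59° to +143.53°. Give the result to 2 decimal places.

-172.03°

Signed shortest Δλ from -127.59° to +143.53° is -88.88°.
Midpoint longitude = -127.59° + (-88.88°)/2 = -127.59° − 44.44° = -172.03°.
(The naïve average (-127.59 + +143.53)/2 = 7.97° is on the wrong side of the globe.)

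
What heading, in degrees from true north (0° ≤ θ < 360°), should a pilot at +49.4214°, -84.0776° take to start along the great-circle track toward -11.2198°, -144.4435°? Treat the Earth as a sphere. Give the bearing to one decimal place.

239.9°

Δλ = -144.4435 − -84.0776 = -60.3659°.
θ = atan2( sin Δλ · cos φ₂ , cos φ₁ · sin φ₂ − sin φ₁ · cos φ₂ · cos Δλ )
  = atan2(-0.85259, -0.49494) = -120.136° → normalised to [0°, 360°): 239.864°.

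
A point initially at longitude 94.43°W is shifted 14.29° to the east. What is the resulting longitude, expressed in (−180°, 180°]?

Start at -94.43°; shift +14.29° → -80.14°.
-80.14° already lies in (−180°, 180°].

80.14°W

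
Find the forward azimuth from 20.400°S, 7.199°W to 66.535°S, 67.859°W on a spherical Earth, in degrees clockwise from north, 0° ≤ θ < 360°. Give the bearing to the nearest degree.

204°

Δλ = -67.859 − -7.199 = -60.660°.
θ = atan2( sin Δλ · cos φ₂ , cos φ₁ · sin φ₂ − sin φ₁ · cos φ₂ · cos Δλ )
  = atan2(-0.34711, -0.79176) = -156.327° → normalised to [0°, 360°): 203.673°.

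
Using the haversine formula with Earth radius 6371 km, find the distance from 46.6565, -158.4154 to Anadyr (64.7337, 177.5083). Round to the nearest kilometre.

Δλ = 177.5083 − -158.4154 = 335.9237°; wrapped into (−180°, 180°]: -24.0763°.
Δφ = 64.7337 − 46.6565 = 18.0772°.
a = sin²(Δφ/2) + cos φ₁ · cos φ₂ · sin²(Δλ/2) = 0.037424.
c = 2·atan2(√a, √(1−a)) = 0.38936 rad → d = 6371·c ≈ 2480.61 km.

2481 km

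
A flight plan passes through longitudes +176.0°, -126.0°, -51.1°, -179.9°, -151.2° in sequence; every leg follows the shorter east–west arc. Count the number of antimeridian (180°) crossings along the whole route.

Leg 1: +176.0° → -126.0°, shortest Δλ = 58.0° (east) — crosses 180°.
Leg 2: -126.0° → -51.1°, shortest Δλ = 74.9° (east) — does not cross 180°.
Leg 3: -51.1° → -179.9°, shortest Δλ = -128.8° (west) — does not cross 180°.
Leg 4: -179.9° → -151.2°, shortest Δλ = 28.7° (east) — does not cross 180°.
Total crossings: 1.

1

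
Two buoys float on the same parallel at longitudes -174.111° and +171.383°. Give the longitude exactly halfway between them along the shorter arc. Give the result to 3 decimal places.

+178.636°

Signed shortest Δλ from -174.111° to +171.383° is -14.506°.
Midpoint longitude = -174.111° + (-14.506°)/2 = -174.111° − 7.253° = -181.364°.
Normalise into (−180°, 180°]: +178.636°.
(The naïve average (-174.111 + +171.383)/2 = -1.364° is on the wrong side of the globe.)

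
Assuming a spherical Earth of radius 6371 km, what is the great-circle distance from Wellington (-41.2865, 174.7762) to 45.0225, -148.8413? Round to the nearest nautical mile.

Δλ = -148.8413 − 174.7762 = -323.6175°; wrapped into (−180°, 180°]: 36.3825°.
Δφ = 45.0225 − -41.2865 = 86.3090°.
a = sin²(Δφ/2) + cos φ₁ · cos φ₂ · sin²(Δλ/2) = 0.519577.
c = 2·atan2(√a, √(1−a)) = 1.60996 rad → d = 6371·c ≈ 10257.06 km ≈ 5538.37 nmi.

5538 nmi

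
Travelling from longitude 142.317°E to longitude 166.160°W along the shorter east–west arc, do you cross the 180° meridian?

Yes

Naïve |-166.160 − 142.317| = 308.477° > 180°, so the shorter arc goes the other way round — across 180°.
Signed shortest Δλ = ((-166.160 − 142.317 + 180) mod 360) − 180 = 51.523°.
Going east by 51.523° from +142.317° passes through 180° before reaching -166.160°.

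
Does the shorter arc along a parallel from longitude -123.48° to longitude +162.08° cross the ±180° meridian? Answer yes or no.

Yes

Naïve |162.08 − -123.48| = 285.56° > 180°, so the shorter arc goes the other way round — across 180°.
Signed shortest Δλ = ((162.08 − -123.48 + 180) mod 360) − 180 = -74.44°.
Going west by 74.44° from -123.48° passes through 180° before reaching +162.08°.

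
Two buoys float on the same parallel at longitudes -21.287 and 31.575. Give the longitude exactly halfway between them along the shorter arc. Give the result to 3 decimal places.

Signed shortest Δλ from -21.287° to +31.575° is +52.862°.
Midpoint longitude = -21.287° + (+52.862°)/2 = -21.287° + 26.431° = +5.144°.

+5.144°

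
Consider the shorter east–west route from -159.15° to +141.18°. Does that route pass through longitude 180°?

Yes

Naïve |141.18 − -159.15| = 300.33° > 180°, so the shorter arc goes the other way round — across 180°.
Signed shortest Δλ = ((141.18 − -159.15 + 180) mod 360) − 180 = -59.67°.
Going west by 59.67° from -159.15° passes through 180° before reaching +141.18°.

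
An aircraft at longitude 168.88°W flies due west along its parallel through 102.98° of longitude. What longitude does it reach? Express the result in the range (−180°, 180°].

88.14°E

Start at -168.88°; shift −102.98° → -271.86°.
-271.86° lies outside (−180°, 180°]; add 360° → +88.14°.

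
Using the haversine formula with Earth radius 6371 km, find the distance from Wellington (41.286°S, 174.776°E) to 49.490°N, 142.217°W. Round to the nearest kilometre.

Δλ = -142.217 − 174.776 = -316.993°; wrapped into (−180°, 180°]: 43.007°.
Δφ = 49.490 − -41.286 = 90.776°.
a = sin²(Δφ/2) + cos φ₁ · cos φ₂ · sin²(Δλ/2) = 0.572357.
c = 2·atan2(√a, √(1−a)) = 1.71602 rad → d = 6371·c ≈ 10932.76 km.

10933 km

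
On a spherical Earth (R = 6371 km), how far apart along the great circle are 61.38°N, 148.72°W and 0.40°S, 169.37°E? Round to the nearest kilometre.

Δλ = 169.37 − -148.72 = 318.09°; wrapped into (−180°, 180°]: -41.91°.
Δφ = -0.40 − 61.38 = -61.78°.
a = sin²(Δφ/2) + cos φ₁ · cos φ₂ · sin²(Δλ/2) = 0.324834.
c = 2·atan2(√a, √(1−a)) = 1.21287 rad → d = 6371·c ≈ 7727.21 km.

7727 km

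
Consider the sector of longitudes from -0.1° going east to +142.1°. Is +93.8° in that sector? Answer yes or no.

Band width going east from -0.1° to +142.1°: ((142.1 − -0.1) mod 360) = 142.2°.
Offset of +93.8° east of the west edge: ((93.8 − -0.1) mod 360) = 93.9°.
93.9° ≤ 142.2° ⇒ inside.

Yes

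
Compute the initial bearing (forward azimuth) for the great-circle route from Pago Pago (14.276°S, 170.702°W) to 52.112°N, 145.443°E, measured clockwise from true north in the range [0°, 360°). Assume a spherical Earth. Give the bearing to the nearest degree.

334°

Δλ = 145.443 − -170.702 = 316.145°; wrapped into (−180°, 180°]: -43.855°.
θ = atan2( sin Δλ · cos φ₂ , cos φ₁ · sin φ₂ − sin φ₁ · cos φ₂ · cos Δλ )
  = atan2(-0.42548, 0.87404) = -25.957° → normalised to [0°, 360°): 334.043°.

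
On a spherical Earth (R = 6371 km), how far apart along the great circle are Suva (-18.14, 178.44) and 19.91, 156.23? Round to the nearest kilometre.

Δλ = 156.23 − 178.44 = -22.21°.
Δφ = 19.91 − -18.14 = 38.05°.
a = sin²(Δφ/2) + cos φ₁ · cos φ₂ · sin²(Δλ/2) = 0.139410.
c = 2·atan2(√a, √(1−a)) = 0.76529 rad → d = 6371·c ≈ 4875.68 km.

4876 km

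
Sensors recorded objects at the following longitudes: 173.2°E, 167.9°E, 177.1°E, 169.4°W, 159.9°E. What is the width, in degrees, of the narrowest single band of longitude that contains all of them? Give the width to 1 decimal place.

30.7°

Sort the longitudes: -169.4°, +159.9°, +167.9°, +173.2°, +177.1°.
Eastward gaps between consecutive values (wrapping around): 329.3°, 8.0°, 5.3°, 3.9°, 13.5°.
Largest gap = 329.3° ⇒ minimal covering band is its complement: 360° − 329.3° = 30.7°.
Band runs from +159.9° eastward to -169.4°, crossing the antimeridian.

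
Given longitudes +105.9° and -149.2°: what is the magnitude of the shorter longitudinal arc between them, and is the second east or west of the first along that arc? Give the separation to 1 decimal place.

Raw difference: -149.2 − 105.9 = -255.1°.
Normalise into (−180°, 180°]: -255.1° + 360° = 104.9°.
Positive ⇒ the second point lies to the east; separation 104.9°.

104.9° east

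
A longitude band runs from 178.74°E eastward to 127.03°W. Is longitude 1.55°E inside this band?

No

Band width going east from +178.74° to -127.03°: ((-127.03 − 178.74) mod 360) = 54.23°.
Offset of +1.55° east of the west edge: ((1.55 − 178.74) mod 360) = 182.81°.
182.81° > 54.23° ⇒ outside.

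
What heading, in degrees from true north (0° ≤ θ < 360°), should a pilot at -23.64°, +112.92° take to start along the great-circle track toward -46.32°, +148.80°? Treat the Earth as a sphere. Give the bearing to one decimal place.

137.3°

Δλ = 148.80 − 112.92 = 35.88°.
θ = atan2( sin Δλ · cos φ₂ , cos φ₁ · sin φ₂ − sin φ₁ · cos φ₂ · cos Δλ )
  = atan2(0.40477, -0.43813) = 137.267° → normalised to [0°, 360°): 137.267°.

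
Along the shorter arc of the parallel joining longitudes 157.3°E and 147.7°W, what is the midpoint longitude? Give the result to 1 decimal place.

Signed shortest Δλ from +157.3° to -147.7° is +55.0°.
Midpoint longitude = +157.3° + (+55.0°)/2 = +157.3° + 27.5° = +184.8°.
Normalise into (−180°, 180°]: -175.2°.
(The naïve average (+157.3 + -147.7)/2 = 4.8° is on the wrong side of the globe.)

175.2°W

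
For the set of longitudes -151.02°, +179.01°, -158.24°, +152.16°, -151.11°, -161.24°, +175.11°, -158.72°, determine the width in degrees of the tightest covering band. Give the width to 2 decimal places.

Sort the longitudes: -161.24°, -158.72°, -158.24°, -151.11°, -151.02°, +152.16°, +175.11°, +179.01°.
Eastward gaps between consecutive values (wrapping around): 2.52°, 0.48°, 7.13°, 0.09°, 303.18°, 22.95°, 3.90°, 19.75°.
Largest gap = 303.18° ⇒ minimal covering band is its complement: 360° − 303.18° = 56.82°.
Band runs from +152.16° eastward to -151.02°, crossing the antimeridian.

56.82°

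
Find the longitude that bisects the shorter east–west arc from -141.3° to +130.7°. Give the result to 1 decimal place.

+174.7°

Signed shortest Δλ from -141.3° to +130.7° is -88.0°.
Midpoint longitude = -141.3° + (-88.0°)/2 = -141.3° − 44.0° = -185.3°.
Normalise into (−180°, 180°]: +174.7°.
(The naïve average (-141.3 + +130.7)/2 = -5.3° is on the wrong side of the globe.)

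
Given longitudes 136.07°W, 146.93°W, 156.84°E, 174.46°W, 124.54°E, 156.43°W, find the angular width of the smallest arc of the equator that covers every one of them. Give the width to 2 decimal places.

99.39°

Sort the longitudes: -174.46°, -156.43°, -146.93°, -136.07°, +124.54°, +156.84°.
Eastward gaps between consecutive values (wrapping around): 18.03°, 9.50°, 10.86°, 260.61°, 32.30°, 28.70°.
Largest gap = 260.61° ⇒ minimal covering band is its complement: 360° − 260.61° = 99.39°.
Band runs from +124.54° eastward to -136.07°, crossing the antimeridian.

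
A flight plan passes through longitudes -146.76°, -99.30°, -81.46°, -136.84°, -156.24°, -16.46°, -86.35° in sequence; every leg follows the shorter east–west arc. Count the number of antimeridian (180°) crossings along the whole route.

0

Leg 1: -146.76° → -99.30°, shortest Δλ = 47.46° (east) — does not cross 180°.
Leg 2: -99.30° → -81.46°, shortest Δλ = 17.84° (east) — does not cross 180°.
Leg 3: -81.46° → -136.84°, shortest Δλ = -55.38° (west) — does not cross 180°.
Leg 4: -136.84° → -156.24°, shortest Δλ = -19.4° (west) — does not cross 180°.
Leg 5: -156.24° → -16.46°, shortest Δλ = 139.78° (east) — does not cross 180°.
Leg 6: -16.46° → -86.35°, shortest Δλ = -69.89° (west) — does not cross 180°.
Total crossings: 0.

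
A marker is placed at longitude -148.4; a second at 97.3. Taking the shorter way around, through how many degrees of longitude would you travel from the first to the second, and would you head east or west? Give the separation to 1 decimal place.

Raw difference: 97.3 − -148.4 = 245.7°.
Normalise into (−180°, 180°]: 245.7° − 360° = -114.3°.
Negative ⇒ the second point lies to the west; separation 114.3°.

114.3° west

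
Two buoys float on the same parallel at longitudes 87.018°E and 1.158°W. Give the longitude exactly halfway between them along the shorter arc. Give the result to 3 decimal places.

42.930°E

Signed shortest Δλ from +87.018° to -1.158° is -88.176°.
Midpoint longitude = +87.018° + (-88.176°)/2 = +87.018° − 44.088° = +42.930°.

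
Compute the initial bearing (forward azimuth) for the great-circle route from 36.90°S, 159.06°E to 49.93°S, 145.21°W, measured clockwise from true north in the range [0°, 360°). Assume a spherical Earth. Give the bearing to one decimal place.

Δλ = -145.21 − 159.06 = -304.27°; wrapped into (−180°, 180°]: 55.73°.
θ = atan2( sin Δλ · cos φ₂ , cos φ₁ · sin φ₂ − sin φ₁ · cos φ₂ · cos Δλ )
  = atan2(0.53197, -0.39433) = 126.548° → normalised to [0°, 360°): 126.548°.

126.5°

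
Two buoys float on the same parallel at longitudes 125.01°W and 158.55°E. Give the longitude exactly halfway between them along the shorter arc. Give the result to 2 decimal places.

163.23°W

Signed shortest Δλ from -125.01° to +158.55° is -76.44°.
Midpoint longitude = -125.01° + (-76.44°)/2 = -125.01° − 38.22° = -163.23°.
(The naïve average (-125.01 + +158.55)/2 = 16.77° is on the wrong side of the globe.)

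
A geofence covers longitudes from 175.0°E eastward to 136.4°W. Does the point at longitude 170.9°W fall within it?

Yes

Band width going east from +175.0° to -136.4°: ((-136.4 − 175.0) mod 360) = 48.6°.
Offset of -170.9° east of the west edge: ((-170.9 − 175.0) mod 360) = 14.1°.
14.1° ≤ 48.6° ⇒ inside.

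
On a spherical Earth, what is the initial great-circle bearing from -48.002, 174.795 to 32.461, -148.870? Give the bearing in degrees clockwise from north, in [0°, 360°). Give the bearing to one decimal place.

Δλ = -148.870 − 174.795 = -323.665°; wrapped into (−180°, 180°]: 36.335°.
θ = atan2( sin Δλ · cos φ₂ , cos φ₁ · sin φ₂ − sin φ₁ · cos φ₂ · cos Δλ )
  = atan2(0.49993, 0.86426) = 30.047° → normalised to [0°, 360°): 30.047°.

30.0°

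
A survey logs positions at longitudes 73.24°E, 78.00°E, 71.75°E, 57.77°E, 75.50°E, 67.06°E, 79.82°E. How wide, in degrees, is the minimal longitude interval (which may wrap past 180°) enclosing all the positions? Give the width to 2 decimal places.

22.05°

Sort the longitudes: +57.77°, +67.06°, +71.75°, +73.24°, +75.50°, +78.00°, +79.82°.
Eastward gaps between consecutive values (wrapping around): 9.29°, 4.69°, 1.49°, 2.26°, 2.50°, 1.82°, 337.95°.
Largest gap = 337.95° ⇒ minimal covering band is its complement: 360° − 337.95° = 22.05°.
Band runs from +57.77° eastward to +79.82°.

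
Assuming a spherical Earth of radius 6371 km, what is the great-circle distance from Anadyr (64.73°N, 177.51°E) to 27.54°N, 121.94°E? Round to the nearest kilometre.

5648 km

Δλ = 121.94 − 177.51 = -55.57°.
Δφ = 27.54 − 64.73 = -37.19°.
a = sin²(Δφ/2) + cos φ₁ · cos φ₂ · sin²(Δλ/2) = 0.183933.
c = 2·atan2(√a, √(1−a)) = 0.88649 rad → d = 6371·c ≈ 5647.85 km.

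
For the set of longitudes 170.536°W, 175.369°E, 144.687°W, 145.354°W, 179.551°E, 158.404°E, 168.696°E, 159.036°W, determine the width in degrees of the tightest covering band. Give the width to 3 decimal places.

Sort the longitudes: -170.536°, -159.036°, -145.354°, -144.687°, +158.404°, +168.696°, +175.369°, +179.551°.
Eastward gaps between consecutive values (wrapping around): 11.500°, 13.682°, 0.667°, 303.091°, 10.292°, 6.673°, 4.182°, 9.913°.
Largest gap = 303.091° ⇒ minimal covering band is its complement: 360° − 303.091° = 56.909°.
Band runs from +158.404° eastward to -144.687°, crossing the antimeridian.

56.909°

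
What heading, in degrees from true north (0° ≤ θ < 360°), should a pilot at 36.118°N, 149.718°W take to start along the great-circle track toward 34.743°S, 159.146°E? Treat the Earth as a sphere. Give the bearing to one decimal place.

219.9°

Δλ = 159.146 − -149.718 = 308.864°; wrapped into (−180°, 180°]: -51.136°.
θ = atan2( sin Δλ · cos φ₂ , cos φ₁ · sin φ₂ − sin φ₁ · cos φ₂ · cos Δλ )
  = atan2(-0.63982, -0.76429) = -140.066° → normalised to [0°, 360°): 219.934°.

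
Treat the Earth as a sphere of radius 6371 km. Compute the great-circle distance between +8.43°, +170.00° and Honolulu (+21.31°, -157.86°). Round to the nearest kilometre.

Δλ = -157.86 − 170.00 = -327.86°; wrapped into (−180°, 180°]: 32.14°.
Δφ = 21.31 − 8.43 = 12.88°.
a = sin²(Δφ/2) + cos φ₁ · cos φ₂ · sin²(Δλ/2) = 0.083195.
c = 2·atan2(√a, √(1−a)) = 0.58518 rad → d = 6371·c ≈ 3728.21 km.

3728 km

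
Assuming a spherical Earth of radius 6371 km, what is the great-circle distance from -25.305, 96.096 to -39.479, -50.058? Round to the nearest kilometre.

12001 km

Δλ = -50.058 − 96.096 = -146.154°.
Δφ = -39.479 − -25.305 = -14.174°.
a = sin²(Δφ/2) + cos φ₁ · cos φ₂ · sin²(Δλ/2) = 0.653891.
c = 2·atan2(√a, √(1−a)) = 1.88366 rad → d = 6371·c ≈ 12000.78 km.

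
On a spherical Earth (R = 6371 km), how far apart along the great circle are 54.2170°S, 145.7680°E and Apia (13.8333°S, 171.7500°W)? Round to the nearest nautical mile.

3135 nmi

Δλ = -171.7500 − 145.7680 = -317.5180°; wrapped into (−180°, 180°]: 42.4820°.
Δφ = -13.8333 − -54.2170 = 40.3837°.
a = sin²(Δφ/2) + cos φ₁ · cos φ₂ · sin²(Δλ/2) = 0.193660.
c = 2·atan2(√a, √(1−a)) = 0.91135 rad → d = 6371·c ≈ 5806.20 km ≈ 3135.10 nmi.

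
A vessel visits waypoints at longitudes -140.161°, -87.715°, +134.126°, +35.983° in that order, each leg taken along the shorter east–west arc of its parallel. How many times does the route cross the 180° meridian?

1

Leg 1: -140.161° → -87.715°, shortest Δλ = 52.446° (east) — does not cross 180°.
Leg 2: -87.715° → +134.126°, shortest Δλ = -138.159° (west) — crosses 180°.
Leg 3: +134.126° → +35.983°, shortest Δλ = -98.143° (west) — does not cross 180°.
Total crossings: 1.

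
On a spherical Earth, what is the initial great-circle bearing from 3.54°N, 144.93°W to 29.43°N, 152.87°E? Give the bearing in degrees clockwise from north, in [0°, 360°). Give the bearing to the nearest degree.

Δλ = 152.87 − -144.93 = 297.80°; wrapped into (−180°, 180°]: -62.20°.
θ = atan2( sin Δλ · cos φ₂ , cos φ₁ · sin φ₂ − sin φ₁ · cos φ₂ · cos Δλ )
  = atan2(-0.77043, 0.46534) = -58.868° → normalised to [0°, 360°): 301.132°.

301°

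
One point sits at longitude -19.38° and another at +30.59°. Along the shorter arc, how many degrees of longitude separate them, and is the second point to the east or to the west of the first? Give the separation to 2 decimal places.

Raw difference: 30.59 − -19.38 = 49.97°.
Normalise into (−180°, 180°]: 49.97° stays 49.97°.
Positive ⇒ the second point lies to the east; separation 49.97°.

49.97° east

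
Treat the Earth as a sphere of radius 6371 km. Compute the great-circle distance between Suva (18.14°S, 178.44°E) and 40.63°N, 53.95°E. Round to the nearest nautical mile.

Δλ = 53.95 − 178.44 = -124.49°.
Δφ = 40.63 − -18.14 = 58.77°.
a = sin²(Δφ/2) + cos φ₁ · cos φ₂ · sin²(Δλ/2) = 0.805565.
c = 2·atan2(√a, √(1−a)) = 2.22828 rad → d = 6371·c ≈ 14196.40 km ≈ 7665.44 nmi.

7665 nmi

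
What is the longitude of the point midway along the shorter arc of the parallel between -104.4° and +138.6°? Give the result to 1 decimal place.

Signed shortest Δλ from -104.4° to +138.6° is -117.0°.
Midpoint longitude = -104.4° + (-117.0°)/2 = -104.4° − 58.5° = -162.9°.
(The naïve average (-104.4 + +138.6)/2 = 17.1° is on the wrong side of the globe.)

-162.9°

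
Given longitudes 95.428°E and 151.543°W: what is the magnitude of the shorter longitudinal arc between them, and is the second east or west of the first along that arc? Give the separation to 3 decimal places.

Raw difference: -151.543 − 95.428 = -246.971°.
Normalise into (−180°, 180°]: -246.971° + 360° = 113.029°.
Positive ⇒ the second point lies to the east; separation 113.029°.

113.029° east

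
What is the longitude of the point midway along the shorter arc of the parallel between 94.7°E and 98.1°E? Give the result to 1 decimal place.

Signed shortest Δλ from +94.7° to +98.1° is +3.4°.
Midpoint longitude = +94.7° + (+3.4°)/2 = +94.7° + 1.7° = +96.4°.

96.4°E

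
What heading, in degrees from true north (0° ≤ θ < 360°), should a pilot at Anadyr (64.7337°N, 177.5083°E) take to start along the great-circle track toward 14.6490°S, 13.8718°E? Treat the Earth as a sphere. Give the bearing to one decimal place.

339.6°

Δλ = 13.8718 − 177.5083 = -163.6365°.
θ = atan2( sin Δλ · cos φ₂ , cos φ₁ · sin φ₂ − sin φ₁ · cos φ₂ · cos Δλ )
  = atan2(-0.27257, 0.73155) = -20.435° → normalised to [0°, 360°): 339.565°.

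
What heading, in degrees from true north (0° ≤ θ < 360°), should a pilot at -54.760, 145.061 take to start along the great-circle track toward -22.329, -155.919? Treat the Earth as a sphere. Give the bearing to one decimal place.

77.9°

Δλ = -155.919 − 145.061 = -300.980°; wrapped into (−180°, 180°]: 59.020°.
θ = atan2( sin Δλ · cos φ₂ , cos φ₁ · sin φ₂ − sin φ₁ · cos φ₂ · cos Δλ )
  = atan2(0.79306, 0.16967) = 77.924° → normalised to [0°, 360°): 77.924°.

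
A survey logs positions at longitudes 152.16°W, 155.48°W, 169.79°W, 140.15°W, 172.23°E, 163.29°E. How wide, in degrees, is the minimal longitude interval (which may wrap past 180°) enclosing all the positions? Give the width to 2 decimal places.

Sort the longitudes: -169.79°, -155.48°, -152.16°, -140.15°, +163.29°, +172.23°.
Eastward gaps between consecutive values (wrapping around): 14.31°, 3.32°, 12.01°, 303.44°, 8.94°, 17.98°.
Largest gap = 303.44° ⇒ minimal covering band is its complement: 360° − 303.44° = 56.56°.
Band runs from +163.29° eastward to -140.15°, crossing the antimeridian.

56.56°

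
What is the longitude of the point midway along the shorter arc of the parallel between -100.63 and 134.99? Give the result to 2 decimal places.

-162.82°

Signed shortest Δλ from -100.63° to +134.99° is -124.38°.
Midpoint longitude = -100.63° + (-124.38°)/2 = -100.63° − 62.19° = -162.82°.
(The naïve average (-100.63 + +134.99)/2 = 17.18° is on the wrong side of the globe.)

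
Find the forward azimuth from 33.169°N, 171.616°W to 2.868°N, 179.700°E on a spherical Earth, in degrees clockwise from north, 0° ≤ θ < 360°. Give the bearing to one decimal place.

196.8°

Δλ = 179.700 − -171.616 = 351.316°; wrapped into (−180°, 180°]: -8.684°.
θ = atan2( sin Δλ · cos φ₂ , cos φ₁ · sin φ₂ − sin φ₁ · cos φ₂ · cos Δλ )
  = atan2(-0.15080, -0.49828) = -163.162° → normalised to [0°, 360°): 196.838°.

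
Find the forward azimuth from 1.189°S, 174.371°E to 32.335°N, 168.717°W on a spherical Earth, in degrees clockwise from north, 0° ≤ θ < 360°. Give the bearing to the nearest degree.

Δλ = -168.717 − 174.371 = -343.088°; wrapped into (−180°, 180°]: 16.912°.
θ = atan2( sin Δλ · cos φ₂ , cos φ₁ · sin φ₂ − sin φ₁ · cos φ₂ · cos Δλ )
  = atan2(0.24579, 0.55153) = 24.021° → normalised to [0°, 360°): 24.021°.

24°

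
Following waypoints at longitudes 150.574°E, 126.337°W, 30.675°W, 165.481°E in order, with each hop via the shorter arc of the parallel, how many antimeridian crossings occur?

Leg 1: +150.574° → -126.337°, shortest Δλ = 83.089° (east) — crosses 180°.
Leg 2: -126.337° → -30.675°, shortest Δλ = 95.662° (east) — does not cross 180°.
Leg 3: -30.675° → +165.481°, shortest Δλ = -163.844° (west) — crosses 180°.
Total crossings: 2.

2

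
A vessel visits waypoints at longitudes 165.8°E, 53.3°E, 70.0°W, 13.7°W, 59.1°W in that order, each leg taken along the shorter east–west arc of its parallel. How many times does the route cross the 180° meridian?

0

Leg 1: +165.8° → +53.3°, shortest Δλ = -112.5° (west) — does not cross 180°.
Leg 2: +53.3° → -70.0°, shortest Δλ = -123.3° (west) — does not cross 180°.
Leg 3: -70.0° → -13.7°, shortest Δλ = 56.3° (east) — does not cross 180°.
Leg 4: -13.7° → -59.1°, shortest Δλ = -45.4° (west) — does not cross 180°.
Total crossings: 0.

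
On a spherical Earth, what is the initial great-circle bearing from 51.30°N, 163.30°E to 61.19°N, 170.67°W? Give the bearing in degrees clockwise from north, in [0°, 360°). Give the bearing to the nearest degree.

Δλ = -170.67 − 163.30 = -333.97°; wrapped into (−180°, 180°]: 26.03°.
θ = atan2( sin Δλ · cos φ₂ , cos φ₁ · sin φ₂ − sin φ₁ · cos φ₂ · cos Δλ )
  = atan2(0.21148, 0.20991) = 45.214° → normalised to [0°, 360°): 45.214°.

45°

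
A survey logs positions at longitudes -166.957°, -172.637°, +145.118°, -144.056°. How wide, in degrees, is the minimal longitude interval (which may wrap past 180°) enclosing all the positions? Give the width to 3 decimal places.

Sort the longitudes: -172.637°, -166.957°, -144.056°, +145.118°.
Eastward gaps between consecutive values (wrapping around): 5.680°, 22.901°, 289.174°, 42.245°.
Largest gap = 289.174° ⇒ minimal covering band is its complement: 360° − 289.174° = 70.826°.
Band runs from +145.118° eastward to -144.056°, crossing the antimeridian.

70.826°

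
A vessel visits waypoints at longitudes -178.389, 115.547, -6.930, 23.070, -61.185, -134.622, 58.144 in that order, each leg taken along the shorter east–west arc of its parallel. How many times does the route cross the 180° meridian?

Leg 1: -178.389° → +115.547°, shortest Δλ = -66.064° (west) — crosses 180°.
Leg 2: +115.547° → -6.930°, shortest Δλ = -122.477° (west) — does not cross 180°.
Leg 3: -6.930° → +23.070°, shortest Δλ = 30.0° (east) — does not cross 180°.
Leg 4: +23.070° → -61.185°, shortest Δλ = -84.255° (west) — does not cross 180°.
Leg 5: -61.185° → -134.622°, shortest Δλ = -73.437° (west) — does not cross 180°.
Leg 6: -134.622° → +58.144°, shortest Δλ = -167.234° (west) — crosses 180°.
Total crossings: 2.

2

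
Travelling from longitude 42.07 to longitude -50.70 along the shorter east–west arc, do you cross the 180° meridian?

No

Signed shortest Δλ = ((-50.70 − 42.07 + 180) mod 360) − 180 = -92.77°.
Going west by 92.77° from +42.07° reaches -50.70° without touching 180°.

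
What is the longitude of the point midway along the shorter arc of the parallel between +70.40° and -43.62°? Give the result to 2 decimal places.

Signed shortest Δλ from +70.40° to -43.62° is -114.02°.
Midpoint longitude = +70.40° + (-114.02°)/2 = +70.40° − 57.01° = +13.39°.

+13.39°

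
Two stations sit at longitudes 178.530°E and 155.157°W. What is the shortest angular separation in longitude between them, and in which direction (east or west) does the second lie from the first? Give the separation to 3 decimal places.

26.313° east

Raw difference: -155.157 − 178.530 = -333.687°.
Normalise into (−180°, 180°]: -333.687° + 360° = 26.313°.
Positive ⇒ the second point lies to the east; separation 26.313°.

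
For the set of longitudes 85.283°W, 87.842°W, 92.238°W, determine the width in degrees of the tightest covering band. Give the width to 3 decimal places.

Sort the longitudes: -92.238°, -87.842°, -85.283°.
Eastward gaps between consecutive values (wrapping around): 4.396°, 2.559°, 353.045°.
Largest gap = 353.045° ⇒ minimal covering band is its complement: 360° − 353.045° = 6.955°.
Band runs from -92.238° eastward to -85.283°.

6.955°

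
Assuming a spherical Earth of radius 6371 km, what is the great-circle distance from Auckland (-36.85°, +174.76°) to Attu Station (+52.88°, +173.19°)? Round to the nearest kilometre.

9979 km

Δλ = 173.19 − 174.76 = -1.57°.
Δφ = 52.88 − -36.85 = 89.73°.
a = sin²(Δφ/2) + cos φ₁ · cos φ₂ · sin²(Δλ/2) = 0.497734.
c = 2·atan2(√a, √(1−a)) = 1.56627 rad → d = 6371·c ≈ 9978.68 km.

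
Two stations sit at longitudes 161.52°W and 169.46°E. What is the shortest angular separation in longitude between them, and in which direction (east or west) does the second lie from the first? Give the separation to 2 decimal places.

Raw difference: 169.46 − -161.52 = 330.98°.
Normalise into (−180°, 180°]: 330.98° − 360° = -29.02°.
Negative ⇒ the second point lies to the west; separation 29.02°.

29.02° west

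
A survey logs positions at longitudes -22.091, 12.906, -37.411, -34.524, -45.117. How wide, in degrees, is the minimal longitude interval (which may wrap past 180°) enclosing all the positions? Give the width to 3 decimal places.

58.023°

Sort the longitudes: -45.117°, -37.411°, -34.524°, -22.091°, +12.906°.
Eastward gaps between consecutive values (wrapping around): 7.706°, 2.887°, 12.433°, 34.997°, 301.977°.
Largest gap = 301.977° ⇒ minimal covering band is its complement: 360° − 301.977° = 58.023°.
Band runs from -45.117° eastward to +12.906°.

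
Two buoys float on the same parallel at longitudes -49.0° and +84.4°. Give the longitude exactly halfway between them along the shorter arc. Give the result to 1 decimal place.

Signed shortest Δλ from -49.0° to +84.4° is +133.4°.
Midpoint longitude = -49.0° + (+133.4°)/2 = -49.0° + 66.7° = +17.7°.

+17.7°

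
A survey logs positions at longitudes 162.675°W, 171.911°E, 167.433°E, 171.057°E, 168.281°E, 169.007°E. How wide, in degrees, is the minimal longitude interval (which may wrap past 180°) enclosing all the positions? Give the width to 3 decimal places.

Sort the longitudes: -162.675°, +167.433°, +168.281°, +169.007°, +171.057°, +171.911°.
Eastward gaps between consecutive values (wrapping around): 330.108°, 0.848°, 0.726°, 2.050°, 0.854°, 25.414°.
Largest gap = 330.108° ⇒ minimal covering band is its complement: 360° − 330.108° = 29.892°.
Band runs from +167.433° eastward to -162.675°, crossing the antimeridian.

29.892°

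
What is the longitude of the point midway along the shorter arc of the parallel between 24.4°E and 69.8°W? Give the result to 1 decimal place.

22.7°W

Signed shortest Δλ from +24.4° to -69.8° is -94.2°.
Midpoint longitude = +24.4° + (-94.2°)/2 = +24.4° − 47.1° = -22.7°.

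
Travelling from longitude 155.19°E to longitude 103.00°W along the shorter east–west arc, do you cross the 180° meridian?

Yes

Naïve |-103.00 − 155.19| = 258.19° > 180°, so the shorter arc goes the other way round — across 180°.
Signed shortest Δλ = ((-103.00 − 155.19 + 180) mod 360) − 180 = 101.81°.
Going east by 101.81° from +155.19° passes through 180° before reaching -103.00°.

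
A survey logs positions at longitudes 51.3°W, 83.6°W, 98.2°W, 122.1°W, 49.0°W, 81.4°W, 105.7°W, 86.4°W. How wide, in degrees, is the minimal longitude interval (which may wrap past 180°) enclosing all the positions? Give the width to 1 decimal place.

Sort the longitudes: -122.1°, -105.7°, -98.2°, -86.4°, -83.6°, -81.4°, -51.3°, -49.0°.
Eastward gaps between consecutive values (wrapping around): 16.4°, 7.5°, 11.8°, 2.8°, 2.2°, 30.1°, 2.3°, 286.9°.
Largest gap = 286.9° ⇒ minimal covering band is its complement: 360° − 286.9° = 73.1°.
Band runs from -122.1° eastward to -49.0°.

73.1°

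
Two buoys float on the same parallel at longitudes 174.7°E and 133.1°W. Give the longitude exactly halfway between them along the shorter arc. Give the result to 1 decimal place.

Signed shortest Δλ from +174.7° to -133.1° is +52.2°.
Midpoint longitude = +174.7° + (+52.2°)/2 = +174.7° + 26.1° = +200.8°.
Normalise into (−180°, 180°]: -159.2°.
(The naïve average (+174.7 + -133.1)/2 = 20.8° is on the wrong side of the globe.)

159.2°W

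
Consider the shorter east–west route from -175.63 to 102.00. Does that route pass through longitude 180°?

Yes

Naïve |102.00 − -175.63| = 277.63° > 180°, so the shorter arc goes the other way round — across 180°.
Signed shortest Δλ = ((102.00 − -175.63 + 180) mod 360) − 180 = -82.37°.
Going west by 82.37° from -175.63° passes through 180° before reaching +102.00°.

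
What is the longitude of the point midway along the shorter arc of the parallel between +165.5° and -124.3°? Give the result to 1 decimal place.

-159.4°

Signed shortest Δλ from +165.5° to -124.3° is +70.2°.
Midpoint longitude = +165.5° + (+70.2°)/2 = +165.5° + 35.1° = +200.6°.
Normalise into (−180°, 180°]: -159.4°.
(The naïve average (+165.5 + -124.3)/2 = 20.6° is on the wrong side of the globe.)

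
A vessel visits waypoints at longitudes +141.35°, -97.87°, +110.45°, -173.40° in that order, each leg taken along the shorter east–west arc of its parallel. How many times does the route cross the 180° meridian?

3

Leg 1: +141.35° → -97.87°, shortest Δλ = 120.78° (east) — crosses 180°.
Leg 2: -97.87° → +110.45°, shortest Δλ = -151.68° (west) — crosses 180°.
Leg 3: +110.45° → -173.40°, shortest Δλ = 76.15° (east) — crosses 180°.
Total crossings: 3.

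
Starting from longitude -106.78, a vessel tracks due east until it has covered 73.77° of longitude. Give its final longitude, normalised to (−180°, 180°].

-33.01°

Start at -106.78°; shift +73.77° → -33.01°.
-33.01° already lies in (−180°, 180°].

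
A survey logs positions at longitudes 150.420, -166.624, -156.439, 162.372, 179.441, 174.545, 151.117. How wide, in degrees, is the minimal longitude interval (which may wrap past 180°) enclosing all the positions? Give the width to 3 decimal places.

53.141°

Sort the longitudes: -166.624°, -156.439°, +150.420°, +151.117°, +162.372°, +174.545°, +179.441°.
Eastward gaps between consecutive values (wrapping around): 10.185°, 306.859°, 0.697°, 11.255°, 12.173°, 4.896°, 13.935°.
Largest gap = 306.859° ⇒ minimal covering band is its complement: 360° − 306.859° = 53.141°.
Band runs from +150.420° eastward to -156.439°, crossing the antimeridian.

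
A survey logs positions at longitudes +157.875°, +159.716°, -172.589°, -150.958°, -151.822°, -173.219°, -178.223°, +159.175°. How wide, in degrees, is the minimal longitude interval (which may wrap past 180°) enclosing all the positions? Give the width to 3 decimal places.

51.167°

Sort the longitudes: -178.223°, -173.219°, -172.589°, -151.822°, -150.958°, +157.875°, +159.175°, +159.716°.
Eastward gaps between consecutive values (wrapping around): 5.004°, 0.630°, 20.767°, 0.864°, 308.833°, 1.300°, 0.541°, 22.061°.
Largest gap = 308.833° ⇒ minimal covering band is its complement: 360° − 308.833° = 51.167°.
Band runs from +157.875° eastward to -150.958°, crossing the antimeridian.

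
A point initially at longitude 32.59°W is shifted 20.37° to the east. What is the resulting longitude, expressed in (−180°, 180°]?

12.22°W

Start at -32.59°; shift +20.37° → -12.22°.
-12.22° already lies in (−180°, 180°].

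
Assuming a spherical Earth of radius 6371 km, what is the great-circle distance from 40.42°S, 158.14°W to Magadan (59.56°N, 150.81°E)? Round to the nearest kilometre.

Δλ = 150.81 − -158.14 = 308.95°; wrapped into (−180°, 180°]: -51.05°.
Δφ = 59.56 − -40.42 = 99.98°.
a = sin²(Δφ/2) + cos φ₁ · cos φ₂ · sin²(Δλ/2) = 0.658270.
c = 2·atan2(√a, √(1−a)) = 1.89288 rad → d = 6371·c ≈ 12059.51 km.

12060 km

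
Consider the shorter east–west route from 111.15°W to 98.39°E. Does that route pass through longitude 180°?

Naïve |98.39 − -111.15| = 209.54° > 180°, so the shorter arc goes the other way round — across 180°.
Signed shortest Δλ = ((98.39 − -111.15 + 180) mod 360) − 180 = -150.46°.
Going west by 150.46° from -111.15° passes through 180° before reaching +98.39°.

Yes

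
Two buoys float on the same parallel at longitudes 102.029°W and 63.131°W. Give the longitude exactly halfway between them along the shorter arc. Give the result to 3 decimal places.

Signed shortest Δλ from -102.029° to -63.131° is +38.898°.
Midpoint longitude = -102.029° + (+38.898°)/2 = -102.029° + 19.449° = -82.580°.

82.580°W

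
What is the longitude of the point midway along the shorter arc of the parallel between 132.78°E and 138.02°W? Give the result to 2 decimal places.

Signed shortest Δλ from +132.78° to -138.02° is +89.20°.
Midpoint longitude = +132.78° + (+89.20°)/2 = +132.78° + 44.60° = +177.38°.
(The naïve average (+132.78 + -138.02)/2 = -2.62° is on the wrong side of the globe.)

177.38°E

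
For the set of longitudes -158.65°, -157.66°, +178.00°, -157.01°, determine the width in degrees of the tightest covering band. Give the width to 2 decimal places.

Sort the longitudes: -158.65°, -157.66°, -157.01°, +178.00°.
Eastward gaps between consecutive values (wrapping around): 0.99°, 0.65°, 335.01°, 23.35°.
Largest gap = 335.01° ⇒ minimal covering band is its complement: 360° − 335.01° = 24.99°.
Band runs from +178.00° eastward to -157.01°, crossing the antimeridian.

24.99°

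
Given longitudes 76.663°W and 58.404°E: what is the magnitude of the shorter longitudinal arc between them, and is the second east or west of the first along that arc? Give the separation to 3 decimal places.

Raw difference: 58.404 − -76.663 = 135.067°.
Normalise into (−180°, 180°]: 135.067° stays 135.067°.
Positive ⇒ the second point lies to the east; separation 135.067°.

135.067° east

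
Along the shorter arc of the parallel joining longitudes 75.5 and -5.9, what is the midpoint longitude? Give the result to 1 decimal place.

+34.8°

Signed shortest Δλ from +75.5° to -5.9° is -81.4°.
Midpoint longitude = +75.5° + (-81.4°)/2 = +75.5° − 40.7° = +34.8°.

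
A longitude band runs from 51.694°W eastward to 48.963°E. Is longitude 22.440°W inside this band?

Yes

Band width going east from -51.694° to +48.963°: ((48.963 − -51.694) mod 360) = 100.657°.
Offset of -22.440° east of the west edge: ((-22.440 − -51.694) mod 360) = 29.254°.
29.254° ≤ 100.657° ⇒ inside.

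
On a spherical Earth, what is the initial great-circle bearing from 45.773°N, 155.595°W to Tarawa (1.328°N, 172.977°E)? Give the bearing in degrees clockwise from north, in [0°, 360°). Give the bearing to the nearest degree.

221°

Δλ = 172.977 − -155.595 = 328.572°; wrapped into (−180°, 180°]: -31.428°.
θ = atan2( sin Δλ · cos φ₂ , cos φ₁ · sin φ₂ − sin φ₁ · cos φ₂ · cos Δλ )
  = atan2(-0.52129, -0.59513) = -138.784° → normalised to [0°, 360°): 221.216°.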